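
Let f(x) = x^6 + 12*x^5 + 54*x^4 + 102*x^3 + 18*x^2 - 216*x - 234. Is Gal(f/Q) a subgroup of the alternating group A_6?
The polynomial is irreducible of degree 6 over Q. Its discriminant is 297538935552, which is not a perfect square. A Galois group lies in the alternating group exactly when the discriminant is a square in Q, so the Galois group (S_3 x S_3) is not contained in A_6.

No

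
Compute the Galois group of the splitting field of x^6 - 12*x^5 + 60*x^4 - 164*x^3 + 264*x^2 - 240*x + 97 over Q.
D_6, the dihedral group of order 12

The polynomial f is an irreducible sextic over Q, so G = Gal(f/Q) is one of the 16 transitive subgroups 6T1, ..., 6T16 of S_6. The discriminant of f is 1259712, which is not a perfect square, so G is not contained in A_6. The transitive groups of degree 6 not contained in A_6 are: C_6 (6T1, order 6), S_3 (6T2, order 6), D_6 (6T3, order 12), C_3 x S_3 (6T5, order 18), A_4 x C_2 (6T6, order 24), S_4 (6T8, order 24), S_3 x S_3 (6T9, order 36), S_4 x C_2 (6T11, order 48), (S_3 x S_3) : C_2 (6T13, order 72), PGL(2,5) (6T14, order 120), S_6 (6T16, order 720). By Dedekind's theorem, for a prime p not dividing disc(f) the degrees of the irreducible factors of f mod p form the cycle type of an element of G. Factoring f modulo the 79 such primes p <= 419 (skipping 2, 3, which divide the discriminant), each new pattern first appears at: mod 5: f = (x^6 + 3x^5 + x^3 + 4x^2 + 2), pattern 6; mod 7: f = (x^2 + 4)(x^2 + 4x + 6)(x^2 + 5x + 2), pattern 2+2+2; mod 11: f = (x + 3)(x + 7)(x^2 + 2x + 6)(x^2 + 9x + 4), pattern 2+2+1+1; mod 13: f = (x^3 + 7x^2 + 12x + 7)(x^3 + 7x^2 + 12x + 12), pattern 3+3; mod 97: f = (x)(x + 23)(x + 47)(x + 64)(x + 68)(x + 77), pattern 1+1+1+1+1+1. No other pattern occurs in this range, so the set of observed cycle types is {6, 2+2+2, 2+2+1+1, 3+3, 1+1+1+1+1+1}. The candidates containing elements of all these cycle types are D_6 (6T3) of order 12, A_4 x C_2 (6T6) of order 24, S_3 x S_3 (6T9) of order 36, S_4 x C_2 (6T11) of order 48, (S_3 x S_3) : C_2 (6T13) of order 72, PGL(2,5) (6T14) of order 120, S_6 (6T16) of order 720; the others are excluded. The observed types are precisely the cycle types that occur in D_6 (6T3). Each of the other remaining candidates has further cycle types, and by the Chebotarev density theorem the matching factorization patterns would occur for a proportion of primes equal to their share of the group: A_4 x C_2 (6T6) additionally contains elements of type 2+1+1+1+1 (3 of its 24 elements, about 12% of primes); S_3 x S_3 (6T9) additionally contains elements of type 3+1+1+1 (4 of its 36 elements, about 11% of primes); S_4 x C_2 (6T11) additionally contains elements of type 4+2, 4+1+1, 2+1+1+1+1 (15 of its 48 elements, about 31% of primes); (S_3 x S_3) : C_2 (6T13) additionally contains elements of type 4+2, 3+2+1, 3+1+1+1, 2+1+1+1+1 (40 of its 72 elements, about 56% of primes); PGL(2,5) (6T14) additionally contains elements of type 5+1, 4+1+1 (54 of its 120 elements, about 45% of primes); S_6 (6T16) additionally contains elements of type 5+1, 4+2, 4+1+1, 3+2+1, 3+1+1+1, 2+1+1+1+1 (499 of its 720 elements, about 69% of primes). None of the 79 primes tested shows any such pattern (for each of these groups the chance of that is below 10^-4), which rules them out. Hence G = D_6 (6T3), of order 12.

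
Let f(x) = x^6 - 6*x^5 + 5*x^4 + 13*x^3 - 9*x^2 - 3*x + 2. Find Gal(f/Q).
6T12: PSL(2,5)

The polynomial f is an irreducible sextic over Q, so G = Gal(f/Q) is one of the 16 transitive subgroups 6T1, ..., 6T16 of S_6. The discriminant of f is 30991489 = 5567^2, a perfect square, so G is contained in A_6. The transitive groups of degree 6 contained in A_6 are: A_4 (6T4, order 12), S_4 (6T7, order 24), (C_3 x C_3) : C_4 (6T10, order 36), PSL(2,5) (6T12, order 60), A_6 (6T15, order 360). By Dedekind's theorem, for a prime p not dividing disc(f) the degrees of the irreducible factors of f mod p form the cycle type of an element of G. Factoring f modulo the 21 such primes p <= 79 (skipping 19, which divides the discriminant), each new pattern first appears at: mod 2: f = (x)(x^5 + x^3 + x^2 + x + 1), pattern 5+1; mod 7: f = (x^3 + 2x^2 + 4x + 5)(x^3 + 6x^2 + 3x + 6), pattern 3+3; mod 61: f = (x + 36)(x + 58)(x^2 + 9x + 38)(x^2 + 13x + 25), pattern 2+2+1+1. No other pattern occurs in this range, so the set of observed cycle types is {5+1, 3+3, 2+2+1+1}. The candidates containing elements of all these cycle types are PSL(2,5) (6T12) of order 60, A_6 (6T15) of order 360; the others are excluded. The observed types are precisely the cycle types that occur in PSL(2,5) (6T12) (apart from the identity). Each of the other remaining candidates has further cycle types, and by the Chebotarev density theorem the matching factorization patterns would occur for a proportion of primes equal to their share of the group: A_6 (6T15) additionally contains elements of type 4+2, 3+1+1+1 (130 of its 360 elements, about 36% of primes). None of the 21 primes tested shows any such pattern (for each of these groups the chance of that is below 10^-4), which rules them out. Hence G = PSL(2,5) (6T12), of order 60.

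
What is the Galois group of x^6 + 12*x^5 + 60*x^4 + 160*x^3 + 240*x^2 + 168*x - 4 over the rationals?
The polynomial f is an irreducible sextic over Q, so G = Gal(f/Q) is one of the 16 transitive subgroups 6T1, ..., 6T16 of S_6. The discriminant of f is 746496000000 = 864000^2, a perfect square, so G is contained in A_6. The transitive groups of degree 6 contained in A_6 are: A_4 (6T4, order 12), S_4 (6T7, order 24), (C_3 x C_3) : C_4 (6T10, order 36), PSL(2,5) (6T12, order 60), A_6 (6T15, order 360). By Dedekind's theorem, for a prime p not dividing disc(f) the degrees of the irreducible factors of f mod p form the cycle type of an element of G. Factoring f modulo the 6 such primes p <= 23 (skipping 2, 3, 5, which divide the discriminant), each new pattern first appears at: mod 7: f = (x + 6)(x^5 + 6x^4 + 3x^3 + 2x^2 + 4x + 4), pattern 5+1; mod 23: f = (x + 4)(x + 13)(x + 18)(x^3 + x + 17), pattern 3+1+1+1. No other pattern occurs in this range, so the set of observed cycle types is {5+1, 3+1+1+1}. Among the candidates above, the only group containing elements of all these cycle types is A_6 (6T15) — each of A_4 (6T4), S_4 (6T7), (C_3 x C_3) : C_4 (6T10), PSL(2,5) (6T12) lacks at least one of them. Hence G = A_6 (6T15), of order 360.

A_6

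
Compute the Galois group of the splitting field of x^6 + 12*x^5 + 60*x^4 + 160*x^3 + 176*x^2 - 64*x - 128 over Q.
The polynomial f is an irreducible sextic over Q, so G = Gal(f/Q) is one of the 16 transitive subgroups 6T1, ..., 6T16 of S_6. The discriminant of f is -3603718079512576, which is not a perfect square, so G is not contained in A_6. The transitive groups of degree 6 not contained in A_6 are: C_6 (6T1, order 6), S_3 (6T2, order 6), D_6 (6T3, order 12), C_3 x S_3 (6T5, order 18), A_4 x C_2 (6T6, order 24), S_4 (6T8, order 24), S_3 x S_3 (6T9, order 36), S_4 x C_2 (6T11, order 48), (S_3 x S_3) : C_2 (6T13, order 72), PGL(2,5) (6T14, order 120), S_6 (6T16, order 720). By Dedekind's theorem, for a prime p not dividing disc(f) the degrees of the irreducible factors of f mod p form the cycle type of an element of G. Factoring f modulo the 67 such primes p <= 347 (skipping 2, 229, which divide the discriminant), each new pattern first appears at: mod 3: f = (x^6 + x^3 + 2x^2 + 2x + 1), pattern 6; mod 5: f = (x^3 + x + 1)(x^3 + 2x^2 + 4x + 2), pattern 3+3; mod 7: f = (x + 5)(x + 6)(x^4 + x^3 + 5x^2 + 5x + 6), pattern 4+1+1; mod 13: f = (x^2 + 4x + 11)(x^4 + 8x^3 + 4x^2 + 4x + 12), pattern 4+2; mod 23: f = (x^2 + 4x + 6)(x^2 + 14x + 4)(x^2 + 17x + 10), pattern 2+2+2; mod 29: f = (x + 11)(x + 22)(x^2 + 2x + 28)(x^2 + 6x + 7), pattern 2+2+1+1; mod 193: f = (x + 7)(x + 14)(x + 90)(x + 107)(x + 183)(x + 190), pattern 1+1+1+1+1+1; mod 347: f = (x + 8)(x + 47)(x + 304)(x + 343)(x^2 + 4x + 330), pattern 2+1+1+1+1. No other pattern occurs in this range, so the set of observed cycle types is {6, 3+3, 4+1+1, 4+2, 2+2+2, 2+2+1+1, 1+1+1+1+1+1, 2+1+1+1+1}. The candidates containing elements of all these cycle types are S_4 x C_2 (6T11) of order 48, S_6 (6T16) of order 720; the others are excluded. The observed types are precisely the cycle types that occur in S_4 x C_2 (6T11). Each of the other remaining candidates has further cycle types, and by the Chebotarev density theorem the matching factorization patterns would occur for a proportion of primes equal to their share of the group: S_6 (6T16) additionally contains elements of type 5+1, 3+2+1, 3+1+1+1 (304 of its 720 elements, about 42% of primes). None of the 67 primes tested shows any such pattern (for each of these groups the chance of that is below 10^-4), which rules them out. Hence G = S_4 x C_2 (6T11), of order 48.

S_4 x C_2 (also written S4xC2)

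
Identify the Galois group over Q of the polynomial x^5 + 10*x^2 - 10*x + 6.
The polynomial f is an irreducible quintic over Q, so G = Gal(f/Q) is a transitive subgroup of S_5: one of C_5 (5T1, order 5), D_5 (5T2, order 10), F_20 (5T3, order 20), A_5 (5T4, order 60) or S_5 (5T5, order 120). The discriminant of f is 31250000, which is not a perfect square, so G is not contained in A_5. The transitive groups of degree 5 not contained in A_5 are: F_20 (5T3, order 20), S_5 (5T5, order 120). By Dedekind's theorem, for a prime p not dividing disc(f) the degrees of the irreducible factors of f mod p form the cycle type of an element of G. Factoring f modulo the 18 such primes p <= 71 (skipping 2, 5, which divide the discriminant), each new pattern first appears at: mod 3: f = (x)(x^4 + x + 2), pattern 4+1; mod 11: f = (x^5 + 10x^2 + x + 6), pattern 5; mod 19: f = (x + 12)(x^2 + 8x + 3)(x^2 + 18x + 16), pattern 2+2+1. No other pattern occurs in this range, so the set of observed cycle types is {4+1, 5, 2+2+1}. The candidates containing elements of all these cycle types are F_20 (5T3) of order 20, S_5 (5T5) of order 120; the others are excluded. The observed types are precisely the cycle types that occur in F_20 (5T3) (apart from the identity). Each of the other remaining candidates has further cycle types, and by the Chebotarev density theorem the matching factorization patterns would occur for a proportion of primes equal to their share of the group: S_5 (5T5) additionally contains elements of type 3+2, 3+1+1, 2+1+1+1 (50 of its 120 elements, about 42% of primes). None of the 18 primes tested shows any such pattern (for each of these groups the chance of that is below 10^-4), which rules them out. Hence G = F_20 (5T3), of order 20.

F_20 (also written F20)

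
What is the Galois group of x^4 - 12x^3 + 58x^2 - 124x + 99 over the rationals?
The polynomial is an irreducible quartic over Q and its discriminant is 100352, which is not a perfect square, so the Galois group is not contained in A_4. The resolvent cubic y^3 - 58*y^2 + 1092*y - 6664 has exactly one rational root, so the Galois group is C_4 or D_4. The quartic remains irreducible over Q(sqrt(disc)), so the group is D_4.

D_4 (also written D4)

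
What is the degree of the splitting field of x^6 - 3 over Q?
12

The degree of the splitting field over Q equals the order of the Galois group, so first determine the group. The polynomial f is an irreducible sextic over Q, so G = Gal(f/Q) is one of the 16 transitive subgroups 6T1, ..., 6T16 of S_6. The discriminant of f is 11337408, which is not a perfect square, so G is not contained in A_6. The transitive groups of degree 6 not contained in A_6 are: C_6 (6T1, order 6), S_3 (6T2, order 6), D_6 (6T3, order 12), C_3 x S_3 (6T5, order 18), A_4 x C_2 (6T6, order 24), S_4 (6T8, order 24), S_3 x S_3 (6T9, order 36), S_4 x C_2 (6T11, order 48), (S_3 x S_3) : C_2 (6T13, order 72), PGL(2,5) (6T14, order 120), S_6 (6T16, order 720). By Dedekind's theorem, for a prime p not dividing disc(f) the degrees of the irreducible factors of f mod p form the cycle type of an element of G. Factoring f modulo the 79 such primes p <= 419 (skipping 2, 3, which divide the discriminant), each new pattern first appears at: mod 5: f = (x^2 + 3)(x^2 + 2x + 3)(x^2 + 3x + 3), pattern 2+2+2; mod 7: f = (x^6 + 4), pattern 6; mod 11: f = (x + 3)(x + 8)(x^2 + 3x + 9)(x^2 + 8x + 9), pattern 2+2+1+1; mod 13: f = (x^3 + 4)(x^3 + 9), pattern 3+3; mod 61: f = (x + 2)(x + 26)(x + 28)(x + 33)(x + 35)(x + 59), pattern 1+1+1+1+1+1. No other pattern occurs in this range, so the set of observed cycle types is {2+2+2, 6, 2+2+1+1, 3+3, 1+1+1+1+1+1}. The candidates containing elements of all these cycle types are D_6 (6T3) of order 12, A_4 x C_2 (6T6) of order 24, S_3 x S_3 (6T9) of order 36, S_4 x C_2 (6T11) of order 48, (S_3 x S_3) : C_2 (6T13) of order 72, PGL(2,5) (6T14) of order 120, S_6 (6T16) of order 720; the others are excluded. The observed types are precisely the cycle types that occur in D_6 (6T3). Each of the other remaining candidates has further cycle types, and by the Chebotarev density theorem the matching factorization patterns would occur for a proportion of primes equal to their share of the group: A_4 x C_2 (6T6) additionally contains elements of type 2+1+1+1+1 (3 of its 24 elements, about 12% of primes); S_3 x S_3 (6T9) additionally contains elements of type 3+1+1+1 (4 of its 36 elements, about 11% of primes); S_4 x C_2 (6T11) additionally contains elements of type 4+2, 4+1+1, 2+1+1+1+1 (15 of its 48 elements, about 31% of primes); (S_3 x S_3) : C_2 (6T13) additionally contains elements of type 4+2, 3+2+1, 3+1+1+1, 2+1+1+1+1 (40 of its 72 elements, about 56% of primes); PGL(2,5) (6T14) additionally contains elements of type 5+1, 4+1+1 (54 of its 120 elements, about 45% of primes); S_6 (6T16) additionally contains elements of type 5+1, 4+2, 4+1+1, 3+2+1, 3+1+1+1, 2+1+1+1+1 (499 of its 720 elements, about 69% of primes). None of the 79 primes tested shows any such pattern (for each of these groups the chance of that is below 10^-4), which rules them out. Hence G = D_6 (6T3), of order 12. The Galois group D_6 (6T3) has order 12, so the splitting field has degree 12 over Q.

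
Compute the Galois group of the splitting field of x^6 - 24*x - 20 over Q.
A_6 (also written A6)

The polynomial f is an irreducible sextic over Q, so G = Gal(f/Q) is one of the 16 transitive subgroups 6T1, ..., 6T16 of S_6. The discriminant of f is 746496000000 = 864000^2, a perfect square, so G is contained in A_6. The transitive groups of degree 6 contained in A_6 are: A_4 (6T4, order 12), S_4 (6T7, order 24), (C_3 x C_3) : C_4 (6T10, order 36), PSL(2,5) (6T12, order 60), A_6 (6T15, order 360). By Dedekind's theorem, for a prime p not dividing disc(f) the degrees of the irreducible factors of f mod p form the cycle type of an element of G. Factoring f modulo the 6 such primes p <= 23 (skipping 2, 3, 5, which divide the discriminant), each new pattern first appears at: mod 7: f = (x + 4)(x^5 + 3x^4 + 2x^3 + 6x^2 + 4x + 2), pattern 5+1; mod 23: f = (x + 2)(x + 11)(x + 16)(x^3 + 17x^2 + 13x + 7), pattern 3+1+1+1. No other pattern occurs in this range, so the set of observed cycle types is {5+1, 3+1+1+1}. Among the candidates above, the only group containing elements of all these cycle types is A_6 (6T15) — each of A_4 (6T4), S_4 (6T7), (C_3 x C_3) : C_4 (6T10), PSL(2,5) (6T12) lacks at least one of them. Hence G = A_6 (6T15), of order 360.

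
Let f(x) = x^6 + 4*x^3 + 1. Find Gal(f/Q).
The polynomial f is an irreducible sextic over Q, so G = Gal(f/Q) is one of the 16 transitive subgroups 6T1, ..., 6T16 of S_6. The discriminant of f is 1259712, which is not a perfect square, so G is not contained in A_6. The transitive groups of degree 6 not contained in A_6 are: C_6 (6T1, order 6), S_3 (6T2, order 6), D_6 (6T3, order 12), C_3 x S_3 (6T5, order 18), A_4 x C_2 (6T6, order 24), S_4 (6T8, order 24), S_3 x S_3 (6T9, order 36), S_4 x C_2 (6T11, order 48), (S_3 x S_3) : C_2 (6T13, order 72), PGL(2,5) (6T14, order 120), S_6 (6T16, order 720). By Dedekind's theorem, for a prime p not dividing disc(f) the degrees of the irreducible factors of f mod p form the cycle type of an element of G. Factoring f modulo the 79 such primes p <= 419 (skipping 2, 3, which divide the discriminant), each new pattern first appears at: mod 5: f = (x^6 + 4x^3 + 1), pattern 6; mod 7: f = (x^2 + 3x + 1)(x^2 + 5x + 2)(x^2 + 6x + 4), pattern 2+2+2; mod 11: f = (x + 2)(x + 6)(x^2 + 5x + 3)(x^2 + 9x + 4), pattern 2+2+1+1; mod 13: f = (x^3 + 6)(x^3 + 11), pattern 3+3; mod 97: f = (x + 18)(x + 27)(x + 31)(x + 48)(x + 72)(x + 95), pattern 1+1+1+1+1+1. No other pattern occurs in this range, so the set of observed cycle types is {6, 2+2+2, 2+2+1+1, 3+3, 1+1+1+1+1+1}. The candidates containing elements of all these cycle types are D_6 (6T3) of order 12, A_4 x C_2 (6T6) of order 24, S_3 x S_3 (6T9) of order 36, S_4 x C_2 (6T11) of order 48, (S_3 x S_3) : C_2 (6T13) of order 72, PGL(2,5) (6T14) of order 120, S_6 (6T16) of order 720; the others are excluded. The observed types are precisely the cycle types that occur in D_6 (6T3). Each of the other remaining candidates has further cycle types, and by the Chebotarev density theorem the matching factorization patterns would occur for a proportion of primes equal to their share of the group: A_4 x C_2 (6T6) additionally contains elements of type 2+1+1+1+1 (3 of its 24 elements, about 12% of primes); S_3 x S_3 (6T9) additionally contains elements of type 3+1+1+1 (4 of its 36 elements, about 11% of primes); S_4 x C_2 (6T11) additionally contains elements of type 4+2, 4+1+1, 2+1+1+1+1 (15 of its 48 elements, about 31% of primes); (S_3 x S_3) : C_2 (6T13) additionally contains elements of type 4+2, 3+2+1, 3+1+1+1, 2+1+1+1+1 (40 of its 72 elements, about 56% of primes); PGL(2,5) (6T14) additionally contains elements of type 5+1, 4+1+1 (54 of its 120 elements, about 45% of primes); S_6 (6T16) additionally contains elements of type 5+1, 4+2, 4+1+1, 3+2+1, 3+1+1+1, 2+1+1+1+1 (499 of its 720 elements, about 69% of primes). None of the 79 primes tested shows any such pattern (for each of these groups the chance of that is below 10^-4), which rules them out. Hence G = D_6 (6T3), of order 12.

D_6 (order 12)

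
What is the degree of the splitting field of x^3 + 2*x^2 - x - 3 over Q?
6

The degree of the splitting field over Q equals the order of the Galois group, so first determine the group. The polynomial is an irreducible cubic over Q and its discriminant is -31, which is not a perfect square. For an irreducible cubic, a non-square discriminant gives Galois group S_3. The Galois group S_3 (3T2) has order 6, so the splitting field has degree 6 over Q.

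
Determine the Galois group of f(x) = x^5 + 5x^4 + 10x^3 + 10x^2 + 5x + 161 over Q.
F_20 (also written F20)

The polynomial f is an irreducible quintic over Q, so G = Gal(f/Q) is a transitive subgroup of S_5: one of C_5 (5T1, order 5), D_5 (5T2, order 10), F_20 (5T3, order 20), A_5 (5T4, order 60) or S_5 (5T5, order 120). The discriminant of f is 2048000000000, which is not a perfect square, so G is not contained in A_5. The transitive groups of degree 5 not contained in A_5 are: F_20 (5T3, order 20), S_5 (5T5, order 120). By Dedekind's theorem, for a prime p not dividing disc(f) the degrees of the irreducible factors of f mod p form the cycle type of an element of G. Factoring f modulo the 18 such primes p <= 71 (skipping 2, 5, which divide the discriminant), each new pattern first appears at: mod 3: f = (x + 2)(x^4 + x^2 + 2x + 1), pattern 4+1; mod 11: f = (x^5 + 5x^4 + 10x^3 + 10x^2 + 5x + 7), pattern 5; mod 19: f = (x + 13)(x^2 + 12x + 3)(x^2 + 18x + 9), pattern 2+2+1; mod 31: f = (x + 8)(x + 15)(x + 20)(x + 26)(x + 29), pattern 1+1+1+1+1. No other pattern occurs in this range, so the set of observed cycle types is {4+1, 5, 2+2+1, 1+1+1+1+1}. The candidates containing elements of all these cycle types are F_20 (5T3) of order 20, S_5 (5T5) of order 120; the others are excluded. The observed types are precisely the cycle types that occur in F_20 (5T3). Each of the other remaining candidates has further cycle types, and by the Chebotarev density theorem the matching factorization patterns would occur for a proportion of primes equal to their share of the group: S_5 (5T5) additionally contains elements of type 3+2, 3+1+1, 2+1+1+1 (50 of its 120 elements, about 42% of primes). None of the 18 primes tested shows any such pattern (for each of these groups the chance of that is below 10^-4), which rules them out. Hence G = F_20 (5T3), of order 20.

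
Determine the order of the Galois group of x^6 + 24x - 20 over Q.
360

The degree of the splitting field over Q equals the order of the Galois group, so first determine the group. The polynomial f is an irreducible sextic over Q, so G = Gal(f/Q) is one of the 16 transitive subgroups 6T1, ..., 6T16 of S_6. The discriminant of f is 746496000000 = 864000^2, a perfect square, so G is contained in A_6. The transitive groups of degree 6 contained in A_6 are: A_4 (6T4, order 12), S_4 (6T7, order 24), (C_3 x C_3) : C_4 (6T10, order 36), PSL(2,5) (6T12, order 60), A_6 (6T15, order 360). By Dedekind's theorem, for a prime p not dividing disc(f) the degrees of the irreducible factors of f mod p form the cycle type of an element of G. Factoring f modulo the 6 such primes p <= 23 (skipping 2, 3, 5, which divide the discriminant), each new pattern first appears at: mod 7: f = (x + 3)(x^5 + 4x^4 + 2x^3 + x^2 + 4x + 5), pattern 5+1; mod 23: f = (x + 7)(x + 12)(x + 21)(x^3 + 6x^2 + 13x + 16), pattern 3+1+1+1. No other pattern occurs in this range, so the set of observed cycle types is {5+1, 3+1+1+1}. Among the candidates above, the only group containing elements of all these cycle types is A_6 (6T15) — each of A_4 (6T4), S_4 (6T7), (C_3 x C_3) : C_4 (6T10), PSL(2,5) (6T12) lacks at least one of them. Hence G = A_6 (6T15), of order 360. The Galois group A_6 (6T15) has order 360, so the splitting field has degree 360 over Q.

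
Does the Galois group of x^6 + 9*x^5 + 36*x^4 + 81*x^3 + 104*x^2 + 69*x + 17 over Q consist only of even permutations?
The polynomial is irreducible of degree 6 over Q. Its discriminant is 810448, which is not a perfect square. A Galois group lies in the alternating group exactly when the discriminant is a square in Q, so the Galois group (S_4) is not contained in A_6.

No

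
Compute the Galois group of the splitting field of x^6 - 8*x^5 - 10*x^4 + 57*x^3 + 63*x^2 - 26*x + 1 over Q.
PSL(2,5) (also written A5(6))

The polynomial f is an irreducible sextic over Q, so G = Gal(f/Q) is one of the 16 transitive subgroups 6T1, ..., 6T16 of S_6. The discriminant of f is 3646117689361 = 1909481^2, a perfect square, so G is contained in A_6. The transitive groups of degree 6 contained in A_6 are: A_4 (6T4, order 12), S_4 (6T7, order 24), (C_3 x C_3) : C_4 (6T10, order 36), PSL(2,5) (6T12, order 60), A_6 (6T15, order 360). By Dedekind's theorem, for a prime p not dividing disc(f) the degrees of the irreducible factors of f mod p form the cycle type of an element of G. Factoring f modulo the 21 such primes p <= 83 (skipping 7, 19, which divide the discriminant), each new pattern first appears at: mod 2: f = (x + 1)(x^5 + x^4 + x^3 + x + 1), pattern 5+1; mod 11: f = (x^3 + 4x^2 + 3x + 6)(x^3 + 10x^2 + 2x + 2), pattern 3+3; mod 61: f = (x + 36)(x + 59)(x^2 + 40x + 1)(x^2 + 40x + 11), pattern 2+2+1+1. No other pattern occurs in this range, so the set of observed cycle types is {5+1, 3+3, 2+2+1+1}. The candidates containing elements of all these cycle types are PSL(2,5) (6T12) of order 60, A_6 (6T15) of order 360; the others are excluded. The observed types are precisely the cycle types that occur in PSL(2,5) (6T12) (apart from the identity). Each of the other remaining candidates has further cycle types, and by the Chebotarev density theorem the matching factorization patterns would occur for a proportion of primes equal to their share of the group: A_6 (6T15) additionally contains elements of type 4+2, 3+1+1+1 (130 of its 360 elements, about 36% of primes). None of the 21 primes tested shows any such pattern (for each of these groups the chance of that is below 10^-4), which rules them out. Hence G = PSL(2,5) (6T12), of order 60.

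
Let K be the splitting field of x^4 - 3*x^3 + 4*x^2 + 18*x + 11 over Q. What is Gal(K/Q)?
C_4, the cyclic group of order 4

The polynomial is an irreducible quartic over Q and its discriminant is 465125, which is not a perfect square, so the Galois group is not contained in A_4. The resolvent cubic y^3 - 4*y^2 - 98*y - 247 has exactly one rational root, so the Galois group is C_4 or D_4. The quartic becomes reducible over Q(sqrt(disc)), so the group is C_4.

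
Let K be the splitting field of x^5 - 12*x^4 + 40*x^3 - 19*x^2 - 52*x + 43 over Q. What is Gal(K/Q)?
The polynomial f is an irreducible quintic over Q, so G = Gal(f/Q) is a transitive subgroup of S_5: one of C_5 (5T1, order 5), D_5 (5T2, order 10), F_20 (5T3, order 20), A_5 (5T4, order 60) or S_5 (5T5, order 120). The discriminant of f is 115971361 = 10769^2, a perfect square, so G is contained in A_5. The transitive groups of degree 5 contained in A_5 are: C_5 (5T1, order 5), D_5 (5T2, order 10), A_5 (5T4, order 60). By Dedekind's theorem, for a prime p not dividing disc(f) the degrees of the irreducible factors of f mod p form the cycle type of an element of G. Factoring f modulo the 14 such primes p <= 47 (skipping 11, which divides the discriminant), each new pattern first appears at: mod 2: f = (x^5 + x^2 + 1), pattern 5; mod 23: f = (x + 1)(x + 9)(x + 11)(x + 15)(x + 21), pattern 1+1+1+1+1. No other pattern occurs in this range, so the set of observed cycle types is {5, 1+1+1+1+1}. The candidates containing elements of all these cycle types are C_5 (5T1) of order 5, D_5 (5T2) of order 10, A_5 (5T4) of order 60; the others are excluded. The observed types are precisely the cycle types that occur in C_5 (5T1). Each of the other remaining candidates has further cycle types, and by the Chebotarev density theorem the matching factorization patterns would occur for a proportion of primes equal to their share of the group: D_5 (5T2) additionally contains elements of type 2+2+1 (5 of its 10 elements, about 50% of primes); A_5 (5T4) additionally contains elements of type 3+1+1, 2+2+1 (35 of its 60 elements, about 58% of primes). None of the 14 primes tested shows any such pattern (for each of these groups the chance of that is below 10^-4), which rules them out. Hence G = C_5 (5T1), of order 5.

C_5 (also written C5)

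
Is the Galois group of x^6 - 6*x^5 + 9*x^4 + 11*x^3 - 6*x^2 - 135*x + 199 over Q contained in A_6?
No

The polynomial is irreducible of degree 6 over Q. Its discriminant is -16829675182323, which is not a perfect square. A Galois group lies in the alternating group exactly when the discriminant is a square in Q, so the Galois group (C_6) is not contained in A_6.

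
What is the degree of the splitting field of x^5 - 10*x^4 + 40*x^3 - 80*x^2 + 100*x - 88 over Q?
60

The degree of the splitting field over Q equals the order of the Galois group, so first determine the group. The polynomial f is an irreducible quintic over Q, so G = Gal(f/Q) is a transitive subgroup of S_5: one of C_5 (5T1, order 5), D_5 (5T2, order 10), F_20 (5T3, order 20), A_5 (5T4, order 60) or S_5 (5T5, order 120). The discriminant of f is 1024000000 = 32000^2, a perfect square, so G is contained in A_5. The transitive groups of degree 5 contained in A_5 are: C_5 (5T1, order 5), D_5 (5T2, order 10), A_5 (5T4, order 60). By Dedekind's theorem, for a prime p not dividing disc(f) the degrees of the irreducible factors of f mod p form the cycle type of an element of G. Factoring f modulo the 2 such primes p <= 7 (skipping 2, 5, which divide the discriminant), each new pattern first appears at: mod 3: f = (x^5 + 2x^4 + x^3 + x^2 + x + 2), pattern 5; mod 7: f = (x + 2)(x + 3)(x^3 + 6x^2 + 4x + 4), pattern 3+1+1. No other pattern occurs in this range, so the set of observed cycle types is {5, 3+1+1}. Among the candidates above, the only group containing elements of all these cycle types is A_5 (5T4) — each of C_5 (5T1), D_5 (5T2) lacks at least one of them. Hence G = A_5 (5T4), of order 60. The Galois group A_5 (5T4) has order 60, so the splitting field has degree 60 over Q.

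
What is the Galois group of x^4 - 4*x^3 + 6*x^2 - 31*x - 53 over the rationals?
The polynomial is an irreducible quartic over Q and its discriminant is -150397803, which is not a perfect square, so the Galois group is not contained in A_4. The resolvent cubic y^3 - 6*y^2 + 336*y - 1385 is irreducible over Q. An irreducible resolvent with non-square discriminant gives S_4.

S_4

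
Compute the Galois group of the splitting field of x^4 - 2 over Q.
D_4 (order 8)

The polynomial is an irreducible quartic over Q and its discriminant is -2048, which is not a perfect square, so the Galois group is not contained in A_4. The resolvent cubic y^3 + 8*y has exactly one rational root, so the Galois group is C_4 or D_4. The quartic remains irreducible over Q(sqrt(disc)), so the group is D_4.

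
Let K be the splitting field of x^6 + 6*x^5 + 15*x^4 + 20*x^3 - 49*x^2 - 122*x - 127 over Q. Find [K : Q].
24

The degree of the splitting field over Q equals the order of the Galois group, so first determine the group. The polynomial f is an irreducible sextic over Q, so G = Gal(f/Q) is one of the 16 transitive subgroups 6T1, ..., 6T16 of S_6. The discriminant of f is 3603718079512576 = 60030976^2, a perfect square, so G is contained in A_6. The transitive groups of degree 6 contained in A_6 are: A_4 (6T4, order 12), S_4 (6T7, order 24), (C_3 x C_3) : C_4 (6T10, order 36), PSL(2,5) (6T12, order 60), A_6 (6T15, order 360). By Dedekind's theorem, for a prime p not dividing disc(f) the degrees of the irreducible factors of f mod p form the cycle type of an element of G. Factoring f modulo the 79 such primes p <= 419 (skipping 2, 229, which divide the discriminant), each new pattern first appears at: mod 3: f = (x^3 + x^2 + x + 2)(x^3 + 2x^2 + 1), pattern 3+3; mod 7: f = (x^2 + 2x + 3)(x^4 + 4x^3 + 4x^2 + 2), pattern 4+2; mod 23: f = (x + 6)(x + 19)(x^2 + 2)(x^2 + 4x + 6), pattern 2+2+1+1; mod 193: f = (x + 8)(x + 14)(x + 20)(x + 175)(x + 181)(x + 187), pattern 1+1+1+1+1+1. No other pattern occurs in this range, so the set of observed cycle types is {3+3, 4+2, 2+2+1+1, 1+1+1+1+1+1}. The candidates containing elements of all these cycle types are S_4 (6T7) of order 24, (C_3 x C_3) : C_4 (6T10) of order 36, A_6 (6T15) of order 360; the others are excluded. The observed types are precisely the cycle types that occur in S_4 (6T7). Each of the other remaining candidates has further cycle types, and by the Chebotarev density theorem the matching factorization patterns would occur for a proportion of primes equal to their share of the group: (C_3 x C_3) : C_4 (6T10) additionally contains elements of type 3+1+1+1 (4 of its 36 elements, about 11% of primes); A_6 (6T15) additionally contains elements of type 5+1, 3+1+1+1 (184 of its 360 elements, about 51% of primes). None of the 79 primes tested shows any such pattern (for each of these groups the chance of that is below 10^-4), which rules them out. Hence G = S_4 (6T7), of order 24. The Galois group S_4 (6T7) has order 24, so the splitting field has degree 24 over Q.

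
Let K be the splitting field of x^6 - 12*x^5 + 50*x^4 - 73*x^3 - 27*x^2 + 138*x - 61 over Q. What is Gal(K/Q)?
PSL(2,5), A_5 acting on 6 points

The polynomial f is an irreducible sextic over Q, so G = Gal(f/Q) is one of the 16 transitive subgroups 6T1, ..., 6T16 of S_6. The discriminant of f is 30991489 = 5567^2, a perfect square, so G is contained in A_6. The transitive groups of degree 6 contained in A_6 are: A_4 (6T4, order 12), S_4 (6T7, order 24), (C_3 x C_3) : C_4 (6T10, order 36), PSL(2,5) (6T12, order 60), A_6 (6T15, order 360). By Dedekind's theorem, for a prime p not dividing disc(f) the degrees of the irreducible factors of f mod p form the cycle type of an element of G. Factoring f modulo the 21 such primes p <= 79 (skipping 19, which divides the discriminant), each new pattern first appears at: mod 2: f = (x + 1)(x^5 + x^4 + x^3 + x + 1), pattern 5+1; mod 7: f = (x^3 + 3x^2 + x + 1)(x^3 + 6x^2 + 3x + 2), pattern 3+3; mod 61: f = (x)(x + 22)(x^2 + 42x + 12)(x^2 + 46x + 13), pattern 2+2+1+1. No other pattern occurs in this range, so the set of observed cycle types is {5+1, 3+3, 2+2+1+1}. The candidates containing elements of all these cycle types are PSL(2,5) (6T12) of order 60, A_6 (6T15) of order 360; the others are excluded. The observed types are precisely the cycle types that occur in PSL(2,5) (6T12) (apart from the identity). Each of the other remaining candidates has further cycle types, and by the Chebotarev density theorem the matching factorization patterns would occur for a proportion of primes equal to their share of the group: A_6 (6T15) additionally contains elements of type 4+2, 3+1+1+1 (130 of its 360 elements, about 36% of primes). None of the 21 primes tested shows any such pattern (for each of these groups the chance of that is below 10^-4), which rules them out. Hence G = PSL(2,5) (6T12), of order 60.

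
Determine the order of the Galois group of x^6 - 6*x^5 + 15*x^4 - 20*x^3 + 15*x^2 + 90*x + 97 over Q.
72

The degree of the splitting field over Q equals the order of the Galois group, so first determine the group. The polynomial f is an irreducible sextic over Q, so G = Gal(f/Q) is one of the 16 transitive subgroups 6T1, ..., 6T16 of S_6. The discriminant of f is -9727331052552192, which is not a perfect square, so G is not contained in A_6. The transitive groups of degree 6 not contained in A_6 are: C_6 (6T1, order 6), S_3 (6T2, order 6), D_6 (6T3, order 12), C_3 x S_3 (6T5, order 18), A_4 x C_2 (6T6, order 24), S_4 (6T8, order 24), S_3 x S_3 (6T9, order 36), S_4 x C_2 (6T11, order 48), (S_3 x S_3) : C_2 (6T13, order 72), PGL(2,5) (6T14, order 120), S_6 (6T16, order 720). By Dedekind's theorem, for a prime p not dividing disc(f) the degrees of the irreducible factors of f mod p form the cycle type of an element of G. Factoring f modulo the 27 such primes p <= 127 (skipping 2, 3, 17, 43, which divide the discriminant), each new pattern first appears at: mod 5: f = (x^6 + 4x^5 + 2), pattern 6; mod 7: f = (x + 4)(x^2 + 4x + 5)(x^3 + x + 1), pattern 3+2+1; mod 11: f = (x^2 + 2x + 5)(x^4 + 3x^3 + 4x^2 + x + 4), pattern 4+2; mod 13: f = (x + 6)(x + 9)(x^2 + 11)(x^2 + 5x + 5), pattern 2+2+1+1; mod 61: f = (x + 3)(x + 7)(x + 19)(x + 41)(x^2 + 46x + 31), pattern 2+1+1+1+1; mod 97: f = (x)(x + 19)(x + 23)(x^3 + 49x^2 + 42x + 83), pattern 3+1+1+1; mod 113: f = (x^2 + 6x + 33)(x^2 + 13x + 48)(x^2 + 88x + 105), pattern 2+2+2; mod 127: f = (x^3 + 46x^2 + 75x + 22)(x^3 + 75x^2 + 46x + 91), pattern 3+3. No other pattern occurs in this range, so the set of observed cycle types is {6, 3+2+1, 4+2, 2+2+1+1, 2+1+1+1+1, 3+1+1+1, 2+2+2, 3+3}. The candidates containing elements of all these cycle types are (S_3 x S_3) : C_2 (6T13) of order 72, S_6 (6T16) of order 720; the others are excluded. The observed types are precisely the cycle types that occur in (S_3 x S_3) : C_2 (6T13) (apart from the identity). Each of the other remaining candidates has further cycle types, and by the Chebotarev density theorem the matching factorization patterns would occur for a proportion of primes equal to their share of the group: S_6 (6T16) additionally contains elements of type 5+1, 4+1+1 (234 of its 720 elements, about 32% of primes). None of the 27 primes tested shows any such pattern (for each of these groups the chance of that is below 10^-4), which rules them out. Hence G = (S_3 x S_3) : C_2 (6T13), of order 72. The Galois group (S_3 x S_3) : C_2 (6T13) has order 72, so the splitting field has degree 72 over Q.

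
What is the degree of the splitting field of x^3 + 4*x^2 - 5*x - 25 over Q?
6

The degree of the splitting field over Q equals the order of the Galois group, so first determine the group. The polynomial is an irreducible cubic over Q and its discriminant is -575, which is not a perfect square. For an irreducible cubic, a non-square discriminant gives Galois group S_3. The Galois group S_3 (3T2) has order 6, so the splitting field has degree 6 over Q.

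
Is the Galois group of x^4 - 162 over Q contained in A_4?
No

The polynomial is irreducible of degree 4 over Q. Its discriminant is -1088391168, which is not a perfect square. A Galois group lies in the alternating group exactly when the discriminant is a square in Q, so the Galois group (D_4) is not contained in A_4.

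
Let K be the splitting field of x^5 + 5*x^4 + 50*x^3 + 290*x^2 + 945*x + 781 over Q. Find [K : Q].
60

The degree of the splitting field over Q equals the order of the Galois group, so first determine the group. The polynomial f is an irreducible quintic over Q, so G = Gal(f/Q) is a transitive subgroup of S_5: one of C_5 (5T1, order 5), D_5 (5T2, order 10), F_20 (5T3, order 20), A_5 (5T4, order 60) or S_5 (5T5, order 120). The discriminant of f is 9333105664000000 = 96608000^2, a perfect square, so G is contained in A_5. The transitive groups of degree 5 contained in A_5 are: C_5 (5T1, order 5), D_5 (5T2, order 10), A_5 (5T4, order 60). By Dedekind's theorem, for a prime p not dividing disc(f) the degrees of the irreducible factors of f mod p form the cycle type of an element of G. Factoring f modulo the 2 such primes p <= 7 (skipping 2, 5, which divide the discriminant), each new pattern first appears at: mod 3: f = (x^5 + 2x^4 + 2x^3 + 2x^2 + 1), pattern 5; mod 7: f = (x + 2)(x + 6)(x^3 + 4x^2 + 6x + 5), pattern 3+1+1. No other pattern occurs in this range, so the set of observed cycle types is {5, 3+1+1}. Among the candidates above, the only group containing elements of all these cycle types is A_5 (5T4) — each of C_5 (5T1), D_5 (5T2) lacks at least one of them. Hence G = A_5 (5T4), of order 60. The Galois group A_5 (5T4) has order 60, so the splitting field has degree 60 over Q.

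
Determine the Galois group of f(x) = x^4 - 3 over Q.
D_4

The polynomial is an irreducible quartic over Q and its discriminant is -6912, which is not a perfect square, so the Galois group is not contained in A_4. The resolvent cubic y^3 + 12*y has exactly one rational root, so the Galois group is C_4 or D_4. The quartic remains irreducible over Q(sqrt(disc)), so the group is D_4.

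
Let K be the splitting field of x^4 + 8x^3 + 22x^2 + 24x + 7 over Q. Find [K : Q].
8

The degree of the splitting field over Q equals the order of the Galois group, so first determine the group. The polynomial is an irreducible quartic over Q and its discriminant is -1024, which is not a perfect square, so the Galois group is not contained in A_4. The resolvent cubic y^3 - 22*y^2 + 164*y - 408 has exactly one rational root, so the Galois group is C_4 or D_4. The quartic remains irreducible over Q(sqrt(disc)), so the group is D_4. The Galois group D_4 (4T3) has order 8, so the splitting field has degree 8 over Q.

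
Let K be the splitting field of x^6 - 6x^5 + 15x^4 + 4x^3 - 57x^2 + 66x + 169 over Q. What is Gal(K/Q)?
The polynomial f is an irreducible sextic over Q, so G = Gal(f/Q) is one of the 16 transitive subgroups 6T1, ..., 6T16 of S_6. The discriminant of f is -190210142896128, which is not a perfect square, so G is not contained in A_6. The transitive groups of degree 6 not contained in A_6 are: C_6 (6T1, order 6), S_3 (6T2, order 6), D_6 (6T3, order 12), C_3 x S_3 (6T5, order 18), A_4 x C_2 (6T6, order 24), S_4 (6T8, order 24), S_3 x S_3 (6T9, order 36), S_4 x C_2 (6T11, order 48), (S_3 x S_3) : C_2 (6T13, order 72), PGL(2,5) (6T14, order 120), S_6 (6T16, order 720). By Dedekind's theorem, for a prime p not dividing disc(f) the degrees of the irreducible factors of f mod p form the cycle type of an element of G. Factoring f modulo the 33 such primes p <= 149 (skipping 2, 3, which divide the discriminant), each new pattern first appears at: mod 5: f = (x^6 + 4x^5 + 4x^3 + 3x^2 + x + 4), pattern 6; mod 7: f = (x + 2)(x + 4)(x + 5)(x^3 + 4x^2 + 3x + 3), pattern 3+1+1+1; mod 17: f = (x^2 + 7x + 3)(x^2 + 8x + 2)(x^2 + 13x + 14), pattern 2+2+2; mod 19: f = (x^3 + 16x^2 + 3x + 8)(x^3 + 16x^2 + 3x + 14), pattern 3+3; mod 73: f = (x + 10)(x + 12)(x + 14)(x + 28)(x + 30)(x + 46), pattern 1+1+1+1+1+1. No other pattern occurs in this range, so the set of observed cycle types is {6, 3+1+1+1, 2+2+2, 3+3, 1+1+1+1+1+1}. The candidates containing elements of all these cycle types are C_3 x S_3 (6T5) of order 18, S_3 x S_3 (6T9) of order 36, (S_3 x S_3) : C_2 (6T13) of order 72, S_6 (6T16) of order 720; the others are excluded. The observed types are precisely the cycle types that occur in C_3 x S_3 (6T5). Each of the other remaining candidates has further cycle types, and by the Chebotarev density theorem the matching factorization patterns would occur for a proportion of primes equal to their share of the group: S_3 x S_3 (6T9) additionally contains elements of type 2+2+1+1 (9 of its 36 elements, about 25% of primes); (S_3 x S_3) : C_2 (6T13) additionally contains elements of type 4+2, 3+2+1, 2+2+1+1, 2+1+1+1+1 (45 of its 72 elements, about 62% of primes); S_6 (6T16) additionally contains elements of type 5+1, 4+2, 4+1+1, 3+2+1, 2+2+1+1, 2+1+1+1+1 (504 of its 720 elements, about 70% of primes). None of the 33 primes tested shows any such pattern (for each of these groups the chance of that is below 10^-4), which rules them out. Hence G = C_3 x S_3 (6T5), of order 18.

6T5: C_3 x S_3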